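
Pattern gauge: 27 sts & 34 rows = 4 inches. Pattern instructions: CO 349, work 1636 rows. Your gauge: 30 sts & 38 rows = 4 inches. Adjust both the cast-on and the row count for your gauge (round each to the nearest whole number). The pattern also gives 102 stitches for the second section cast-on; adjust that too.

Stitches: 349 × 30/27 = 387.78 → 388.
Rows: 1636 × 38/34 = 1828.47 → 1828.
second section cast-on: 102 × 30/27 = 113.33 → 113.

Cast on 388 stitches; work 1828 rows; second section cast-on 113 stitches.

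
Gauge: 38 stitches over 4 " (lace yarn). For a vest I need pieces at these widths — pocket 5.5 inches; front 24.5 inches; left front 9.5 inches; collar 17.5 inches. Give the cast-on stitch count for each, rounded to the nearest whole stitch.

pocket 52; front 233; left front 90; collar 166.

Rate = 38/4 = 9.5 sts per in.
pocket: 5.5 × 9.5 = 52.25 → 52.
front: 24.5 × 9.5 = 232.75 → 233.
left front: 9.5 × 9.5 = 90.25 → 90.
collar: 17.5 × 9.5 = 166.25 → 166.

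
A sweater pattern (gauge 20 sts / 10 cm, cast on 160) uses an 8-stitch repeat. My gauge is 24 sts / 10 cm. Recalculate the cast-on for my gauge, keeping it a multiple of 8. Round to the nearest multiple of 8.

CO 192 sts.

160 × 24 / 20 = 192.00.
Nearest multiple of 8: 192.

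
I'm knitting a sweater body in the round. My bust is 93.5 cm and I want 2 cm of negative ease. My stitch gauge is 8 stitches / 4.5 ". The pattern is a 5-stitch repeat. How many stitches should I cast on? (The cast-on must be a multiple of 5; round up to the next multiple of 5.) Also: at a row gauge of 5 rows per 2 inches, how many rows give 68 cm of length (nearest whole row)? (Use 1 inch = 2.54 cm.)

Cast on 65 stitches; work 67 rows.

Finished = 93.5 − 2 = 91.5 cm.
91.5 cm × 1/2.54 = 36.02 inches.
8/4.5 = 1.778 sts per in; 36.02 × 1.778 = 64.04 sts.
Next multiple of 5 → 65.
68 cm = 26.77 inches; × 2.5 = 66.93 → 67 rows.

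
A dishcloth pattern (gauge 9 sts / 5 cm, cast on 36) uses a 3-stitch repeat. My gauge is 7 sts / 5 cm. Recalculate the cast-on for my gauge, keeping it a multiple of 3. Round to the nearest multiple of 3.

36 × 7 / 9 = 28.00.
Nearest multiple of 3: 27.

CO 27 sts.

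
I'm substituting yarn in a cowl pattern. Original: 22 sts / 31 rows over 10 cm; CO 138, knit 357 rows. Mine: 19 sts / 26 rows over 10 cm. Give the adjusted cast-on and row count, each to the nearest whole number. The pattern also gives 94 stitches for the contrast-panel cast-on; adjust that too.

Cast on 119 stitches; work 299 rows; contrast-panel cast-on 81 stitches.

Stitches: 138 × 19/22 = 119.18 → 119.
Rows: 357 × 26/31 = 299.42 → 299.
contrast-panel cast-on: 94 × 19/22 = 81.18 → 81.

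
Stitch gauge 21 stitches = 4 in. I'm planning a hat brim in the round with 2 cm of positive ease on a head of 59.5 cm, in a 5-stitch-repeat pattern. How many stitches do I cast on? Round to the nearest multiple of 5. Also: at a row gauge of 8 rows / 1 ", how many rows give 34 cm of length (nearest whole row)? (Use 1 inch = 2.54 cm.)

Finished = 59.5 + 2 = 61.5 cm.
61.5 cm × 1/2.54 = 24.21 inches.
21/4 = 5.25 sts per in; 24.21 × 5.25 = 127.12 sts.
Nearest multiple of 5 → 125.
34 cm = 13.39 inches; × 8 = 107.09 → 107 rows.

Cast on 125 stitches; work 107 rows.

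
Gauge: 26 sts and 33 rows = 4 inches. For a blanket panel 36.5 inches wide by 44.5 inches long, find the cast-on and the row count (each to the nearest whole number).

Stitch gauge = 26/4 = 6.5 sts/in; 36.5 × 6.5 = 237.25 → 237 sts.
Row gauge = 33/4 = 8.25 rows/in; 44.5 × 8.25 = 367.12 → 367 rows.

Cast on 237 stitches and work 367 rows.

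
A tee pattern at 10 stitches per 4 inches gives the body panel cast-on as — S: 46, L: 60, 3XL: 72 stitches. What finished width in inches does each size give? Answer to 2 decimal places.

10/4 = 2.5 sts per in.
S: 46 / 2.5 = 18.400 → 18.40 in.
L: 60 / 2.5 = 24.000 → 24.00 in.
3XL: 72 / 2.5 = 28.800 → 28.80 in.

S 18.40 inches; L 24.00 inches; 3XL 28.80 inches.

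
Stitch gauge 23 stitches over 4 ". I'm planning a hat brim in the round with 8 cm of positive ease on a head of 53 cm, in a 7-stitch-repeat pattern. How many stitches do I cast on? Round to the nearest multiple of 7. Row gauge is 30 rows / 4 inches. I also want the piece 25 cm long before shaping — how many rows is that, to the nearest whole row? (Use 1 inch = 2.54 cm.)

Cast on 140 stitches; work 74 rows.

Finished = 53 + 8 = 61 cm.
61 cm × 1/2.54 = 24.02 inches.
23/4 = 5.75 sts per in; 24.02 × 5.75 = 138.09 sts.
Nearest multiple of 7 → 140.
25 cm = 9.84 inches; × 7.5 = 73.82 → 74 rows.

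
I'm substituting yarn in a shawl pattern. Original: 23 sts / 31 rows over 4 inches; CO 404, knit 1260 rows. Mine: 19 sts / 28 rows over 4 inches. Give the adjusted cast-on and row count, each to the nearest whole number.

Cast on 334 stitches; work 1138 rows.

Stitches: 404 × 19/23 = 333.74 → 334.
Rows: 1260 × 28/31 = 1138.06 → 1138.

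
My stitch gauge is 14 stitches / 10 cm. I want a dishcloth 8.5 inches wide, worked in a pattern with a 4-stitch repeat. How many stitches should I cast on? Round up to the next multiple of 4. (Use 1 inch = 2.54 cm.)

CO 32 sts.

8.5 in = 8.5 × 2.54 = 21.59 cm.
14 / 10 = 1.4 sts/cm.
21.59 × 1.4 = 30.23 sts.
→ 32.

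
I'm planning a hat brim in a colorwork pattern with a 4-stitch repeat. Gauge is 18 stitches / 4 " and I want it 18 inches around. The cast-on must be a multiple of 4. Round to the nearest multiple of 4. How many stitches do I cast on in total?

Cast on 80 stitches.

18 / 4 = 4.5 sts per inch.
18 × 4.5 = 81.00 sts.
Nearest multiple of 4: 80.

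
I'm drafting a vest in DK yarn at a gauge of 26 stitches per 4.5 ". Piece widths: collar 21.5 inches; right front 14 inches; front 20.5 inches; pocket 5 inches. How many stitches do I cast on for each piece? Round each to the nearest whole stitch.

collar 124; right front 81; front 118; pocket 29.

Rate = 26/4.5 = 5.778 sts per in.
collar: 21.5 × 5.778 = 124.22 → 124.
right front: 14 × 5.778 = 80.89 → 81.
front: 20.5 × 5.778 = 118.44 → 118.
pocket: 5 × 5.778 = 28.89 → 29.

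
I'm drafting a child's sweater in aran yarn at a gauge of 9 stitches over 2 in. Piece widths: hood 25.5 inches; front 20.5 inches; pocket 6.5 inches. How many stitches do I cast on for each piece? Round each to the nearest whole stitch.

Rate = 9/2 = 4.5 sts per in.
hood: 25.5 × 4.5 = 114.75 → 115.
front: 20.5 × 4.5 = 92.25 → 92.
pocket: 6.5 × 4.5 = 29.25 → 29.

hood 115; front 92; pocket 29.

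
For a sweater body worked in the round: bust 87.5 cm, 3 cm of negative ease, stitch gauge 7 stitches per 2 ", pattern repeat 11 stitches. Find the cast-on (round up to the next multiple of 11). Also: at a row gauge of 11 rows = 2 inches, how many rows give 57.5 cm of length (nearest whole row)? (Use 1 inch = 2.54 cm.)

Finished = 87.5 − 3 = 84.5 cm.
84.5 cm × 1/2.54 = 33.27 inches.
7/2 = 3.5 sts per in; 33.27 × 3.5 = 116.44 sts.
Next multiple of 11 → 121.
57.5 cm = 22.64 inches; × 5.5 = 124.51 → 125 rows.

Cast on 121 stitches; work 125 rows.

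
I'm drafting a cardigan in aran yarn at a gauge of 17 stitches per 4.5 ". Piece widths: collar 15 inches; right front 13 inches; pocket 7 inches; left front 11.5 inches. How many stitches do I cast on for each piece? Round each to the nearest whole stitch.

collar 57; right front 49; pocket 26; left front 43.

Rate = 17/4.5 = 3.778 sts per in.
collar: 15 × 3.778 = 56.67 → 57.
right front: 13 × 3.778 = 49.11 → 49.
pocket: 7 × 3.778 = 26.44 → 26.
left front: 11.5 × 3.778 = 43.44 → 43.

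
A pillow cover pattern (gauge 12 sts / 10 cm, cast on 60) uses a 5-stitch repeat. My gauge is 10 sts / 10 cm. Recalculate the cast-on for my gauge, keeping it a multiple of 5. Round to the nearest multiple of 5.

60 × 10 / 12 = 50.00.
Nearest multiple of 5: 50.

Cast on 50 stitches.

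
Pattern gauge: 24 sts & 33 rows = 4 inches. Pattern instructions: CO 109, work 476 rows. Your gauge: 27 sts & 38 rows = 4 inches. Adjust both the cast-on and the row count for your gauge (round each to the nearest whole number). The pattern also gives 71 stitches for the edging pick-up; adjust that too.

Stitches: 109 × 27/24 = 122.62 → 123.
Rows: 476 × 38/33 = 548.12 → 548.
edging pick-up: 71 × 27/24 = 79.88 → 80.

Cast on 123 stitches; work 548 rows; edging pick-up 80 stitches.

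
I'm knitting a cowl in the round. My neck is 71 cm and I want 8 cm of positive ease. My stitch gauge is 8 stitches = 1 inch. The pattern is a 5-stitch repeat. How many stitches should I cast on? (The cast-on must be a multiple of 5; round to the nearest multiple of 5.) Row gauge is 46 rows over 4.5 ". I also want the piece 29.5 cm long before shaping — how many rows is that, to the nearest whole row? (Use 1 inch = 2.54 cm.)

Finished = 71 + 8 = 79 cm.
79 cm × 1/2.54 = 31.10 inches.
8/1 = 8 sts per in; 31.10 × 8 = 248.82 sts.
Nearest multiple of 5 → 250.
29.5 cm = 11.61 inches; × 10.222 = 118.72 → 119 rows.

Cast on 250 stitches; work 119 rows.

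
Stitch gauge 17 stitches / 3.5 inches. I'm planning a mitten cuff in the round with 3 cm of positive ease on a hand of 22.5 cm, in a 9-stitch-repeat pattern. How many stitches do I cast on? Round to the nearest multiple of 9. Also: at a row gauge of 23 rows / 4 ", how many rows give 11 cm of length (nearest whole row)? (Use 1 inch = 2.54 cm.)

Finished = 22.5 + 3 = 25.5 cm.
25.5 cm × 1/2.54 = 10.04 inches.
17/3.5 = 4.857 sts per in; 10.04 × 4.857 = 48.76 sts.
Nearest multiple of 9 → 45.
11 cm = 4.33 inches; × 5.75 = 24.90 → 25 rows.

Cast on 45 stitches; work 25 rows.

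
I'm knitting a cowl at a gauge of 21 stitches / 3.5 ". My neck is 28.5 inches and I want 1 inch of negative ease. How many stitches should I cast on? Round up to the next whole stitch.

Cast on 165 stitches.

Finished = 28.5 − 1 = 27.5 in.
21 / 3.5 = 6 sts per inch.
27.50 × 6 = 165.00 sts.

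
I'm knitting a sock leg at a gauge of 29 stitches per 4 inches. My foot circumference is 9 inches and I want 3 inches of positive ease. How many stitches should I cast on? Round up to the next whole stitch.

Finished = 9 + 3 = 12 in.
29 / 4 = 7.25 sts per inch.
12.00 × 7.25 = 87.00 sts.

Cast on 87 stitches.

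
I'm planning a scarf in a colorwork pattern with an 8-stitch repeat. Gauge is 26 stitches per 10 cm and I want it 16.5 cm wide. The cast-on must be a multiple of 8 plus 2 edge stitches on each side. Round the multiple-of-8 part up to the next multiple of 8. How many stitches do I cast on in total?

26 / 10 = 2.6 sts per cm.
16.5 × 2.6 = 42.90 sts.
Less 4 edge sts → 38.90 for the repeat.
Next multiple of 8: 40.
Add back 4 edge sts → 44.

Cast on 44 stitches.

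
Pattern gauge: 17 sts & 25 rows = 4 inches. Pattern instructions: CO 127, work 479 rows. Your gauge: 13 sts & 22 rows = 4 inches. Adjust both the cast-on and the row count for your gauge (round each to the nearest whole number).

Cast on 97 stitches; work 422 rows.

Stitches: 127 × 13/17 = 97.12 → 97.
Rows: 479 × 22/25 = 421.52 → 422.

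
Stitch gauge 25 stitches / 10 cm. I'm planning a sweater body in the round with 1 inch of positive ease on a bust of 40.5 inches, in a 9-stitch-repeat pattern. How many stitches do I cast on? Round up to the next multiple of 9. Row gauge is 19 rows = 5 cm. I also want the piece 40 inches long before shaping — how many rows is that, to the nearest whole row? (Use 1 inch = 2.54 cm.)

Cast on 270 stitches; work 386 rows.

Finished = 40.5 + 1 = 41.5 inches.
41.5 inches × 2.54 = 105.41 cm.
25/10 = 2.5 sts per cm; 105.41 × 2.5 = 263.52 sts.
Next multiple of 9 → 270.
40 inches = 101.60 cm; × 3.8 = 386.08 → 386 rows.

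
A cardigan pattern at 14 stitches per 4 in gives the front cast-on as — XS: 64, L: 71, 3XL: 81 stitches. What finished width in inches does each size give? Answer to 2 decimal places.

14/4 = 3.5 sts per in.
XS: 64 / 3.5 = 18.286 → 18.29 in.
L: 71 / 3.5 = 20.286 → 20.29 in.
3XL: 81 / 3.5 = 23.143 → 23.14 in.

XS 18.29 inches; L 20.29 inches; 3XL 23.14 inches.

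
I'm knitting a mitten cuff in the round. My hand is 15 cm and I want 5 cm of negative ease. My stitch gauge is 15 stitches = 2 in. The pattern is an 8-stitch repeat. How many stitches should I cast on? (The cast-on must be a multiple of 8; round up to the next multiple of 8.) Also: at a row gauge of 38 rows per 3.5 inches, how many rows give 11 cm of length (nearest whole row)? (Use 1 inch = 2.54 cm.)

Finished = 15 − 5 = 10 cm.
10 cm × 1/2.54 = 3.94 inches.
15/2 = 7.5 sts per in; 3.94 × 7.5 = 29.53 sts.
Next multiple of 8 → 32.
11 cm = 4.33 inches; × 10.857 = 47.02 → 47 rows.

Cast on 32 stitches; work 47 rows.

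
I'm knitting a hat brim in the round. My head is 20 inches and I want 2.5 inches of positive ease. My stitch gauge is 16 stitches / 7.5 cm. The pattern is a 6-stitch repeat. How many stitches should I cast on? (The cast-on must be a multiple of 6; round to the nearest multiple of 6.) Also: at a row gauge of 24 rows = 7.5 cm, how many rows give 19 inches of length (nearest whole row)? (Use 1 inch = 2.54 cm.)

Finished = 20 + 2.5 = 22.5 inches.
22.5 inches × 2.54 = 57.15 cm.
16/7.5 = 2.133 sts per cm; 57.15 × 2.133 = 121.92 sts.
Nearest multiple of 6 → 120.
19 inches = 48.26 cm; × 3.2 = 154.43 → 154 rows.

Cast on 120 stitches; work 154 rows.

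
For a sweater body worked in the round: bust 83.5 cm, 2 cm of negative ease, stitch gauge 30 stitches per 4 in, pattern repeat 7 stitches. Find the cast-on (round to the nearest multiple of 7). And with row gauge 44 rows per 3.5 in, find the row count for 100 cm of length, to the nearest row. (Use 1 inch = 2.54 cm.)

Finished = 83.5 − 2 = 81.5 cm.
81.5 cm × 1/2.54 = 32.09 inches.
30/4 = 7.5 sts per in; 32.09 × 7.5 = 240.65 sts.
Nearest multiple of 7 → 238.
100 cm = 39.37 inches; × 12.571 = 494.94 → 495 rows.

Cast on 238 stitches; work 495 rows.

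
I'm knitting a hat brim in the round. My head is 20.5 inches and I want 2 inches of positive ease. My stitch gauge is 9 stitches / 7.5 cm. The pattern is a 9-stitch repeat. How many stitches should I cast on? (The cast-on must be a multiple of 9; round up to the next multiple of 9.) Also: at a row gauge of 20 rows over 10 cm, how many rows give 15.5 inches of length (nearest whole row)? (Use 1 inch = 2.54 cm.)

Cast on 72 stitches; work 79 rows.

Finished = 20.5 + 2 = 22.5 inches.
22.5 inches × 2.54 = 57.15 cm.
9/7.5 = 1.2 sts per cm; 57.15 × 1.2 = 68.58 sts.
Next multiple of 9 → 72.
15.5 inches = 39.37 cm; × 2 = 78.74 → 79 rows.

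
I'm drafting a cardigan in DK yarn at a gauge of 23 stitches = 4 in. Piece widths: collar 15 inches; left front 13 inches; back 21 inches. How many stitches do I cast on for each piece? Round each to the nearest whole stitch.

Rate = 23/4 = 5.75 sts per in.
collar: 15 × 5.75 = 86.25 → 86.
left front: 13 × 5.75 = 74.75 → 75.
back: 21 × 5.75 = 120.75 → 121.

collar 86; left front 75; back 121.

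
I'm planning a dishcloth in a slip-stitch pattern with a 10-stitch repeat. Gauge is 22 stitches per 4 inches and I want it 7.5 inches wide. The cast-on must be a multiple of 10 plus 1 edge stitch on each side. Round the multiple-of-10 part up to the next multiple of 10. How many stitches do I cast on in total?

42 stitches.

22 / 4 = 5.5 sts per inch.
7.5 × 5.5 = 41.25 sts.
Less 2 edge sts → 39.25 for the repeat.
Next multiple of 10: 40.
Add back 2 edge sts → 42.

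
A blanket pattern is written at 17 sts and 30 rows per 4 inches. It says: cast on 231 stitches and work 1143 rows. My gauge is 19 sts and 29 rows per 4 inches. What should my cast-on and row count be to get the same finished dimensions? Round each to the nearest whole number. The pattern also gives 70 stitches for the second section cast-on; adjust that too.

Stitches: 231 × 19/17 = 258.18 → 258.
Rows: 1143 × 29/30 = 1104.90 → 1105.
second section cast-on: 70 × 19/17 = 78.24 → 78.

Cast on 258 stitches; work 1105 rows; second section cast-on 78 stitches.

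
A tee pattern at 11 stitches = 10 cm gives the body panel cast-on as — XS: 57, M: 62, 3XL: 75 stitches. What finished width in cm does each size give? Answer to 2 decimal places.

XS 51.82 cm; M 56.36 cm; 3XL 68.18 cm.

11/10 = 1.1 sts per cm.
XS: 57 / 1.1 = 51.818 → 51.82 cm.
M: 62 / 1.1 = 56.364 → 56.36 cm.
3XL: 75 / 1.1 = 68.182 → 68.18 cm.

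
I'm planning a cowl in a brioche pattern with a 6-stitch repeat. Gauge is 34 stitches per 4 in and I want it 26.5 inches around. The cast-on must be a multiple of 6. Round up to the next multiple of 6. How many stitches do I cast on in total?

Cast on 228 stitches.

34 / 4 = 8.5 sts per inch.
26.5 × 8.5 = 225.25 sts.
Next multiple of 6: 228.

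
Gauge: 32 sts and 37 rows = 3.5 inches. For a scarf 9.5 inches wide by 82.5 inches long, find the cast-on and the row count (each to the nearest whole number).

Stitch gauge = 32/3.5 = 9.143 sts/in; 9.5 × 9.143 = 86.86 → 87 sts.
Row gauge = 37/3.5 = 10.571 rows/in; 82.5 × 10.571 = 872.14 → 872 rows.

Cast on 87 stitches and work 872 rows.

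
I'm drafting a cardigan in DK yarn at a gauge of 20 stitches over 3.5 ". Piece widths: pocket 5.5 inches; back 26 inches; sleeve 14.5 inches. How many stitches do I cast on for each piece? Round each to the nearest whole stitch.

pocket 31; back 149; sleeve 83.

Rate = 20/3.5 = 5.714 sts per in.
pocket: 5.5 × 5.714 = 31.43 → 31.
back: 26 × 5.714 = 148.57 → 149.
sleeve: 14.5 × 5.714 = 82.86 → 83.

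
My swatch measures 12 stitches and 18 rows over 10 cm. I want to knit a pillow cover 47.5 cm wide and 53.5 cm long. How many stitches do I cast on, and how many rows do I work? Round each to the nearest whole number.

Stitch gauge = 12/10 = 1.2 sts/cm; 47.5 × 1.2 = 57.00 → 57 sts.
Row gauge = 18/10 = 1.8 rows/cm; 53.5 × 1.8 = 96.30 → 96 rows.

Cast on 57 stitches and work 96 rows.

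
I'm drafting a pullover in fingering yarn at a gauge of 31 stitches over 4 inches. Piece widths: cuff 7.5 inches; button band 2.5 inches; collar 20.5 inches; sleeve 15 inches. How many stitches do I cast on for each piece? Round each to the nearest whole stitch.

cuff 58; button band 19; collar 159; sleeve 116.

Rate = 31/4 = 7.75 sts per in.
cuff: 7.5 × 7.75 = 58.12 → 58.
button band: 2.5 × 7.75 = 19.38 → 19.
collar: 20.5 × 7.75 = 158.88 → 159.
sleeve: 15 × 7.75 = 116.25 → 116.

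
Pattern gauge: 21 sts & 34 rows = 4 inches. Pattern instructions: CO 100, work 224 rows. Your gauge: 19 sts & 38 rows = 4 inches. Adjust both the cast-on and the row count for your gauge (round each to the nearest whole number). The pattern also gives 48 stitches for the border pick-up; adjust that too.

Stitches: 100 × 19/21 = 90.48 → 90.
Rows: 224 × 38/34 = 250.35 → 250.
border pick-up: 48 × 19/21 = 43.43 → 43.

Cast on 90 stitches; work 250 rows; border pick-up 43 stitches.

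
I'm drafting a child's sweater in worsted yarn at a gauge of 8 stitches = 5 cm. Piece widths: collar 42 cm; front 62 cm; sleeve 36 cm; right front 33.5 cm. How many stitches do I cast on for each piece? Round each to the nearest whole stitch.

Rate = 8/5 = 1.6 sts per cm.
collar: 42 × 1.6 = 67.20 → 67.
front: 62 × 1.6 = 99.20 → 99.
sleeve: 36 × 1.6 = 57.60 → 58.
right front: 33.5 × 1.6 = 53.60 → 54.

collar 67; front 99; sleeve 58; right front 54.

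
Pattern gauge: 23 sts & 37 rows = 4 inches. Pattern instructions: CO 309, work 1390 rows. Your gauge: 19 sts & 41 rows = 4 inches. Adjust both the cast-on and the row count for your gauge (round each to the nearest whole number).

Stitches: 309 × 19/23 = 255.26 → 255.
Rows: 1390 × 41/37 = 1540.27 → 1540.

Cast on 255 stitches; work 1540 rows.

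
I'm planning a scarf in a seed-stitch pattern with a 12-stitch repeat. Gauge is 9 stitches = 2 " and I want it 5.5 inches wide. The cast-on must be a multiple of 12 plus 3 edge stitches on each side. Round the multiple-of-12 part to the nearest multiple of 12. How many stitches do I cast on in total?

9 / 2 = 4.5 sts per inch.
5.5 × 4.5 = 24.75 sts.
Less 6 edge sts → 18.75 for the repeat.
Nearest multiple of 12: 24.
Add back 6 edge sts → 30.

30 stitches.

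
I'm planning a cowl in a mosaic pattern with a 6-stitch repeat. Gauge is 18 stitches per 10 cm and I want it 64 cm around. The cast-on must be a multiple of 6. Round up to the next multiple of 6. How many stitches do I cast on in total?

Cast on 120 stitches.

18 / 10 = 1.8 sts per cm.
64 × 1.8 = 115.20 sts.
Next multiple of 6: 120.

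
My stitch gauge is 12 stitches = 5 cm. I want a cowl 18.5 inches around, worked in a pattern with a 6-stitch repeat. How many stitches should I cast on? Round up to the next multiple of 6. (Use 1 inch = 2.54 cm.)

CO 114 sts.

18.5 in = 18.5 × 2.54 = 46.99 cm.
12 / 5 = 2.4 sts/cm.
46.99 × 2.4 = 112.78 sts.
→ 114.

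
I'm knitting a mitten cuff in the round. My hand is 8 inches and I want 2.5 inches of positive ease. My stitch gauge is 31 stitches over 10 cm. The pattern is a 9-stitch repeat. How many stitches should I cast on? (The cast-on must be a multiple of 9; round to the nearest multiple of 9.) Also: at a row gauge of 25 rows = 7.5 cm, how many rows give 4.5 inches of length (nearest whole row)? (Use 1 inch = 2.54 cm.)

Finished = 8 + 2.5 = 10.5 inches.
10.5 inches × 2.54 = 26.67 cm.
31/10 = 3.1 sts per cm; 26.67 × 3.1 = 82.68 sts.
Nearest multiple of 9 → 81.
4.5 inches = 11.43 cm; × 3.333 = 38.10 → 38 rows.

Cast on 81 stitches; work 38 rows.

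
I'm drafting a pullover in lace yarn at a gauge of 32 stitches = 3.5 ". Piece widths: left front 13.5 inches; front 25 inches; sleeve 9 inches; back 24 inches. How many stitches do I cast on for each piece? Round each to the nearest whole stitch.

Rate = 32/3.5 = 9.143 sts per in.
left front: 13.5 × 9.143 = 123.43 → 123.
front: 25 × 9.143 = 228.57 → 229.
sleeve: 9 × 9.143 = 82.29 → 82.
back: 24 × 9.143 = 219.43 → 219.

left front 123; front 229; sleeve 82; back 219.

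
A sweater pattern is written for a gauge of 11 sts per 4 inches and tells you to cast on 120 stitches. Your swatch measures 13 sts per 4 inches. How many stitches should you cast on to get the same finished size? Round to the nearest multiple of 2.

CO 142 sts.

Scale factor = 13 / 11 = 1.182.
120 × 13 / 11 = 141.82 sts.
→ 142 sts.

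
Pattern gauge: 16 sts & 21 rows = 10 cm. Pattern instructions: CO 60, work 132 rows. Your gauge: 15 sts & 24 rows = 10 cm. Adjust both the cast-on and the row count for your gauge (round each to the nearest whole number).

Stitches: 60 × 15/16 = 56.25 → 56.
Rows: 132 × 24/21 = 150.86 → 151.

Cast on 56 stitches; work 151 rows.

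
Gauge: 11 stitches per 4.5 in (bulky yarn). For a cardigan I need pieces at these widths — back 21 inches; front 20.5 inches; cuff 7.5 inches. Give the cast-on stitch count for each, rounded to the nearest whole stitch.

back 51; front 50; cuff 18.

Rate = 11/4.5 = 2.444 sts per in.
back: 21 × 2.444 = 51.33 → 51.
front: 20.5 × 2.444 = 50.11 → 50.
cuff: 7.5 × 2.444 = 18.33 → 18.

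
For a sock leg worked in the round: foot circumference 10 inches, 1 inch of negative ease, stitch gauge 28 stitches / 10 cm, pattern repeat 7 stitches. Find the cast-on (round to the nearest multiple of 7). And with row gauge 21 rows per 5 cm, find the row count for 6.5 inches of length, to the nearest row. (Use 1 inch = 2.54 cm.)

Cast on 63 stitches; work 69 rows.

Finished = 10 − 1 = 9 inches.
9 inches × 2.54 = 22.86 cm.
28/10 = 2.8 sts per cm; 22.86 × 2.8 = 64.01 sts.
Nearest multiple of 7 → 63.
6.5 inches = 16.51 cm; × 4.2 = 69.34 → 69 rows.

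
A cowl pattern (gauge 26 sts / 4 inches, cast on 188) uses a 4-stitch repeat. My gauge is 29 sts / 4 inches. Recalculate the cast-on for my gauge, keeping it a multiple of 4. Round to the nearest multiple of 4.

Cast on 208 stitches.

188 × 29 / 26 = 209.69.
Nearest multiple of 4: 208.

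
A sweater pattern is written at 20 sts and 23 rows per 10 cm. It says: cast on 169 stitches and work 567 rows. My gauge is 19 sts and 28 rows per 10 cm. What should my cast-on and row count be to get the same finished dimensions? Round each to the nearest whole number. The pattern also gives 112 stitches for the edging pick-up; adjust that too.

Stitches: 169 × 19/20 = 160.55 → 161.
Rows: 567 × 28/23 = 690.26 → 690.
edging pick-up: 112 × 19/20 = 106.40 → 106.

Cast on 161 stitches; work 690 rows; edging pick-up 106 stitches.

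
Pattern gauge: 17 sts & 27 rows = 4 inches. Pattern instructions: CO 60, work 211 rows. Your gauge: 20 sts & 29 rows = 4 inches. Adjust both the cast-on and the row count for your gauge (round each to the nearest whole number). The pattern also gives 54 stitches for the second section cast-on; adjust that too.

Stitches: 60 × 20/17 = 70.59 → 71.
Rows: 211 × 29/27 = 226.63 → 227.
second section cast-on: 54 × 20/17 = 63.53 → 64.

Cast on 71 stitches; work 227 rows; second section cast-on 64 stitches.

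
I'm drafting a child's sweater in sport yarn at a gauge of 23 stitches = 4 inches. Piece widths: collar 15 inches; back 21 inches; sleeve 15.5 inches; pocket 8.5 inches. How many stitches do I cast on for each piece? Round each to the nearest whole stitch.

Rate = 23/4 = 5.75 sts per in.
collar: 15 × 5.75 = 86.25 → 86.
back: 21 × 5.75 = 120.75 → 121.
sleeve: 15.5 × 5.75 = 89.12 → 89.
pocket: 8.5 × 5.75 = 48.88 → 49.

collar 86; back 121; sleeve 89; pocket 49.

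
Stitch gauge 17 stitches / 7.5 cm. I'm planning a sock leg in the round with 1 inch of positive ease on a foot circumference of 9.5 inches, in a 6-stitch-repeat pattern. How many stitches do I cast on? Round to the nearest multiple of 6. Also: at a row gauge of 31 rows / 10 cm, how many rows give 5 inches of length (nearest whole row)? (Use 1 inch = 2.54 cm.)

Finished = 9.5 + 1 = 10.5 inches.
10.5 inches × 2.54 = 26.67 cm.
17/7.5 = 2.267 sts per cm; 26.67 × 2.267 = 60.45 sts.
Nearest multiple of 6 → 60.
5 inches = 12.70 cm; × 3.1 = 39.37 → 39 rows.

Cast on 60 stitches; work 39 rows.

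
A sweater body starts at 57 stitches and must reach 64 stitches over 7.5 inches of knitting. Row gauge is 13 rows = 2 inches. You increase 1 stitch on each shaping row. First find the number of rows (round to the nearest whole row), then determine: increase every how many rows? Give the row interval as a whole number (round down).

Increase every 7th row.

Rows = 7.5 × 6.5 = 48.8 → 49 rows.
Stitches to add: 7 → 7 shaping rows (at 1 st each).
49 / 7 = 7.00 → every 7 rows.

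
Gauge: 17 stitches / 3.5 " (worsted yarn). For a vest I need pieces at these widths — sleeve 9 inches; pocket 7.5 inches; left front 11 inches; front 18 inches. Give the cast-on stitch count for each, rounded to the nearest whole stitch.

Rate = 17/3.5 = 4.857 sts per in.
sleeve: 9 × 4.857 = 43.71 → 44.
pocket: 7.5 × 4.857 = 36.43 → 36.
left front: 11 × 4.857 = 53.43 → 53.
front: 18 × 4.857 = 87.43 → 87.

sleeve 44; pocket 36; left front 53; front 87.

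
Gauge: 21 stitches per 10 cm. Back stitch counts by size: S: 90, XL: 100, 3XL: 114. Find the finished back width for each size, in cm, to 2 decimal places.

21/10 = 2.1 sts per cm.
S: 90 / 2.1 = 42.857 → 42.86 cm.
XL: 100 / 2.1 = 47.619 → 47.62 cm.
3XL: 114 / 2.1 = 54.286 → 54.29 cm.

S 42.86 cm; XL 47.62 cm; 3XL 54.29 cm.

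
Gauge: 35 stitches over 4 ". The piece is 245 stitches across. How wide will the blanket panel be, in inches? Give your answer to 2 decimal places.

35 stitches / 4 inch = 8.75 stitches per inch.
245 / 8.75 = 28.000 inches.

28.00 inches.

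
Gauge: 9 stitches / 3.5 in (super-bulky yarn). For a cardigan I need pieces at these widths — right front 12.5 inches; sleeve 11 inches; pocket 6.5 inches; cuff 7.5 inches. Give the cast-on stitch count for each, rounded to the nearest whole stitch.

right front 32; sleeve 28; pocket 17; cuff 19.

Rate = 9/3.5 = 2.571 sts per in.
right front: 12.5 × 2.571 = 32.14 → 32.
sleeve: 11 × 2.571 = 28.29 → 28.
pocket: 6.5 × 2.571 = 16.71 → 17.
cuff: 7.5 × 2.571 = 19.29 → 19.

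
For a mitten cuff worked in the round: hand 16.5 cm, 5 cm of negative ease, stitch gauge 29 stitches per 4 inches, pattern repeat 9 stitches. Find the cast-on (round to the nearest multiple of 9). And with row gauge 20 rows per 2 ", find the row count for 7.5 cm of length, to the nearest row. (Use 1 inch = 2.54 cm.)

Finished = 16.5 − 5 = 11.5 cm.
11.5 cm × 1/2.54 = 4.53 inches.
29/4 = 7.25 sts per in; 4.53 × 7.25 = 32.82 sts.
Nearest multiple of 9 → 36.
7.5 cm = 2.95 inches; × 10 = 29.53 → 30 rows.

Cast on 36 stitches; work 30 rows.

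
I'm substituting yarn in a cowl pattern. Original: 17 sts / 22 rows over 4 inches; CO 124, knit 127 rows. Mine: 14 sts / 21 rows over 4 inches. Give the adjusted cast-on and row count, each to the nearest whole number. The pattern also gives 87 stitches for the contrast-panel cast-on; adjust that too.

Cast on 102 stitches; work 121 rows; contrast-panel cast-on 72 stitches.

Stitches: 124 × 14/17 = 102.12 → 102.
Rows: 127 × 21/22 = 121.23 → 121.
contrast-panel cast-on: 87 × 14/17 = 71.65 → 72.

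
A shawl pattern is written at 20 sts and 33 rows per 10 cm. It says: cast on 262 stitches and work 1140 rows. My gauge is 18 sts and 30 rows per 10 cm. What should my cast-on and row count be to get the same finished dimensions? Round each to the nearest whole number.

Cast on 236 stitches; work 1036 rows.

Stitches: 262 × 18/20 = 235.80 → 236.
Rows: 1140 × 30/33 = 1036.36 → 1036.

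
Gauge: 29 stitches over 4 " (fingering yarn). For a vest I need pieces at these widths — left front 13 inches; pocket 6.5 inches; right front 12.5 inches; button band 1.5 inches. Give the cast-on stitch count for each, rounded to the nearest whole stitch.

Rate = 29/4 = 7.25 sts per in.
left front: 13 × 7.25 = 94.25 → 94.
pocket: 6.5 × 7.25 = 47.12 → 47.
right front: 12.5 × 7.25 = 90.62 → 91.
button band: 1.5 × 7.25 = 10.88 → 11.

left front 94; pocket 47; right front 91; button band 11.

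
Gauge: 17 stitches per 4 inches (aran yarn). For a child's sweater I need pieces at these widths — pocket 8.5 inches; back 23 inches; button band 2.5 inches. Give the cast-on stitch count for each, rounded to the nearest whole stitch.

pocket 36; back 98; button band 11.

Rate = 17/4 = 4.25 sts per in.
pocket: 8.5 × 4.25 = 36.12 → 36.
back: 23 × 4.25 = 97.75 → 98.
button band: 2.5 × 4.25 = 10.62 → 11.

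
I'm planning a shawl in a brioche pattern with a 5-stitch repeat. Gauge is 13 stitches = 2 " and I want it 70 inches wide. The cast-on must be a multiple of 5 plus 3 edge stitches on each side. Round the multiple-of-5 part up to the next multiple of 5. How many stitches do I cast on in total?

13 / 2 = 6.5 sts per inch.
70 × 6.5 = 455.00 sts.
Less 6 edge sts → 449.00 for the repeat.
Next multiple of 5: 450.
Add back 6 edge sts → 456.

Cast on 456 stitches.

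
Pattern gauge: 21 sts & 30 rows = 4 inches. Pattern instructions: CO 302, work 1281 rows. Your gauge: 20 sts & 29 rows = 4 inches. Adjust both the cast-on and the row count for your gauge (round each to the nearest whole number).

Stitches: 302 × 20/21 = 287.62 → 288.
Rows: 1281 × 29/30 = 1238.30 → 1238.

Cast on 288 stitches; work 1238 rows.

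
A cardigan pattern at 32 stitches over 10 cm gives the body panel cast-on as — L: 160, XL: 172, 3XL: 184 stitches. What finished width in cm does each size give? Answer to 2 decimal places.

32/10 = 3.2 sts per cm.
L: 160 / 3.2 = 50.000 → 50.00 cm.
XL: 172 / 3.2 = 53.750 → 53.75 cm.
3XL: 184 / 3.2 = 57.500 → 57.50 cm.

L 50.00 cm; XL 53.75 cm; 3XL 57.50 cm.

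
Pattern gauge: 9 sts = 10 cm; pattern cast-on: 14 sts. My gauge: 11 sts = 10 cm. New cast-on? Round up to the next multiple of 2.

18 stitches.

Scale factor = 11 / 9 = 1.222.
14 × 11 / 9 = 17.11 sts.
→ 18 sts.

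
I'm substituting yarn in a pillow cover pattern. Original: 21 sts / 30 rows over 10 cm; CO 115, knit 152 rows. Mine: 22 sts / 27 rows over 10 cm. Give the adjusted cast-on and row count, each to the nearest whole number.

Cast on 120 stitches; work 137 rows.

Stitches: 115 × 22/21 = 120.48 → 120.
Rows: 152 × 27/30 = 136.80 → 137.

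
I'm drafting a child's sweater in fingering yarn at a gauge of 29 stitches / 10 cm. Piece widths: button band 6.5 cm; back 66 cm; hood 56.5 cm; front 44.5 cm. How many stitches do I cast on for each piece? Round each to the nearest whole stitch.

Rate = 29/10 = 2.9 sts per cm.
button band: 6.5 × 2.9 = 18.85 → 19.
back: 66 × 2.9 = 191.40 → 191.
hood: 56.5 × 2.9 = 163.85 → 164.
front: 44.5 × 2.9 = 129.05 → 129.

button band 19; back 191; hood 164; front 129.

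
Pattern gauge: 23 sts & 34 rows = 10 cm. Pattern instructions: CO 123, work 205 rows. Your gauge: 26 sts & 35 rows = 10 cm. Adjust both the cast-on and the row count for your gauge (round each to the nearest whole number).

Cast on 139 stitches; work 211 rows.

Stitches: 123 × 26/23 = 139.04 → 139.
Rows: 205 × 35/34 = 211.03 → 211.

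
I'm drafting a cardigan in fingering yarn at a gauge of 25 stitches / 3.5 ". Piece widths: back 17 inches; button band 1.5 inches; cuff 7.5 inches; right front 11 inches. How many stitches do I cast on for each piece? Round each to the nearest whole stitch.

back 121; button band 11; cuff 54; right front 79.

Rate = 25/3.5 = 7.143 sts per in.
back: 17 × 7.143 = 121.43 → 121.
button band: 1.5 × 7.143 = 10.71 → 11.
cuff: 7.5 × 7.143 = 53.57 → 54.
right front: 11 × 7.143 = 78.57 → 79.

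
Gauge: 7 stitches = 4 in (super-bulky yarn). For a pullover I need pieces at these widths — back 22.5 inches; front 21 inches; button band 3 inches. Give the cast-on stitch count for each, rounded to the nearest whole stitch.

back 39; front 37; button band 5.

Rate = 7/4 = 1.75 sts per in.
back: 22.5 × 1.75 = 39.38 → 39.
front: 21 × 1.75 = 36.75 → 37.
button band: 3 × 1.75 = 5.25 → 5.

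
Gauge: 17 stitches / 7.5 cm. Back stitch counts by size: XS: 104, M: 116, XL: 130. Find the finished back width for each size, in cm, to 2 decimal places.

XS 45.88 cm; M 51.18 cm; XL 57.35 cm.

17/7.5 = 2.267 sts per cm.
XS: 104 / 2.267 = 45.882 → 45.88 cm.
M: 116 / 2.267 = 51.176 → 51.18 cm.
XL: 130 / 2.267 = 57.353 → 57.35 cm.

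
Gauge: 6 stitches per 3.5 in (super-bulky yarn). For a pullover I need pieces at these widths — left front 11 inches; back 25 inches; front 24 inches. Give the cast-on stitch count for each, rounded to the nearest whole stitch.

left front 19; back 43; front 41.

Rate = 6/3.5 = 1.714 sts per in.
left front: 11 × 1.714 = 18.86 → 19.
back: 25 × 1.714 = 42.86 → 43.
front: 24 × 1.714 = 41.14 → 41.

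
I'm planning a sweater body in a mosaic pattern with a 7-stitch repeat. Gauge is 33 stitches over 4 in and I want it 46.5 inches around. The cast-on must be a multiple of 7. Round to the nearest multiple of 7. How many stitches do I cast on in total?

33 / 4 = 8.25 sts per inch.
46.5 × 8.25 = 383.62 sts.
Nearest multiple of 7: 385.

CO 385 sts.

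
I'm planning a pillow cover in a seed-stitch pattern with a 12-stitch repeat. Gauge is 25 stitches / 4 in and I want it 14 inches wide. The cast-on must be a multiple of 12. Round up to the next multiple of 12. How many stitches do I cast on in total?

25 / 4 = 6.25 sts per inch.
14 × 6.25 = 87.50 sts.
Next multiple of 12: 96.

96 stitches.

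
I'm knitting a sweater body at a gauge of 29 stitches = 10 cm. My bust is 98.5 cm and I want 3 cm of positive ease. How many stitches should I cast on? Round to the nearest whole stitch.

Finished = 98.5 + 3 = 101.5 cm.
29 / 10 = 2.9 sts per cm.
101.50 × 2.9 = 294.35 sts.
→ 294 sts.

Cast on 294 stitches.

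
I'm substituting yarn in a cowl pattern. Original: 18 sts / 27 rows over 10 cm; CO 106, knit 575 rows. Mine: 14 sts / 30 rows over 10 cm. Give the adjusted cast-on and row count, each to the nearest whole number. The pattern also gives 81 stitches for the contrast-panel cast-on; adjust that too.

Cast on 82 stitches; work 639 rows; contrast-panel cast-on 63 stitches.

Stitches: 106 × 14/18 = 82.44 → 82.
Rows: 575 × 30/27 = 638.89 → 639.
contrast-panel cast-on: 81 × 14/18 = 63.00 → 63.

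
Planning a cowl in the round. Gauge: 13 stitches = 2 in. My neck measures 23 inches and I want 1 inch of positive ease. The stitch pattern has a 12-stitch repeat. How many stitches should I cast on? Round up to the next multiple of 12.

Cast on 156 stitches.

Finished = 23 + 1 = 24 inches.
13 / 2 = 6.5 sts/in.
24 × 6.5 = 156.00 sts.
Next multiple of 12: 156.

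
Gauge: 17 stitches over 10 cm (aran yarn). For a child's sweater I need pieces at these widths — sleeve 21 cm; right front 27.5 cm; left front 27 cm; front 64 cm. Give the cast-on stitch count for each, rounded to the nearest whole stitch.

sleeve 36; right front 47; left front 46; front 109.

Rate = 17/10 = 1.7 sts per cm.
sleeve: 21 × 1.7 = 35.70 → 36.
right front: 27.5 × 1.7 = 46.75 → 47.
left front: 27 × 1.7 = 45.90 → 46.
front: 64 × 1.7 = 108.80 → 109.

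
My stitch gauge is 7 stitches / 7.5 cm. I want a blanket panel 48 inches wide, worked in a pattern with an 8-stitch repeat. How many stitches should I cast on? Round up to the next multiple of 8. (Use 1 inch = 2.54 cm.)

48 in = 48 × 2.54 = 121.92 cm.
7 / 7.5 = 0.933 sts/cm.
121.92 × 0.933 = 113.79 sts.
→ 120.

CO 120 sts.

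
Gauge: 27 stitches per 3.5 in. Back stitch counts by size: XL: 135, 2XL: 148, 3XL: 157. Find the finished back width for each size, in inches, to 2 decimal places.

27/3.5 = 7.714 sts per in.
XL: 135 / 7.714 = 17.500 → 17.50 in.
2XL: 148 / 7.714 = 19.185 → 19.19 in.
3XL: 157 / 7.714 = 20.352 → 20.35 in.

XL 17.50 inches; 2XL 19.19 inches; 3XL 20.35 inches.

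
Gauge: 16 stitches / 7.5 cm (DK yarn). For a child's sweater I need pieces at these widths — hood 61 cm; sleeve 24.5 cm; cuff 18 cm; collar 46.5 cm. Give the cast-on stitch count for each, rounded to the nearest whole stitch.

hood 130; sleeve 52; cuff 38; collar 99.

Rate = 16/7.5 = 2.133 sts per cm.
hood: 61 × 2.133 = 130.13 → 130.
sleeve: 24.5 × 2.133 = 52.27 → 52.
cuff: 18 × 2.133 = 38.40 → 38.
collar: 46.5 × 2.133 = 99.20 → 99.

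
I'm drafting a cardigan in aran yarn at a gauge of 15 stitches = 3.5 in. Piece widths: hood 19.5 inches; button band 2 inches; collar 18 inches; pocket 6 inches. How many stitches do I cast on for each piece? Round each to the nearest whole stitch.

hood 84; button band 9; collar 77; pocket 26.

Rate = 15/3.5 = 4.286 sts per in.
hood: 19.5 × 4.286 = 83.57 → 84.
button band: 2 × 4.286 = 8.57 → 9.
collar: 18 × 4.286 = 77.14 → 77.
pocket: 6 × 4.286 = 25.71 → 26.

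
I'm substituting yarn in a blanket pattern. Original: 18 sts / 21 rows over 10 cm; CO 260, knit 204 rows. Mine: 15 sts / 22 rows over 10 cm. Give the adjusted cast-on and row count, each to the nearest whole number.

Cast on 217 stitches; work 214 rows.

Stitches: 260 × 15/18 = 216.67 → 217.
Rows: 204 × 22/21 = 213.71 → 214.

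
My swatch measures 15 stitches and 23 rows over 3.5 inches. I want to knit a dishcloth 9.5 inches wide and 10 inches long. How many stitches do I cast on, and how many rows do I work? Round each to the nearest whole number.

Stitch gauge = 15/3.5 = 4.286 sts/in; 9.5 × 4.286 = 40.71 → 41 sts.
Row gauge = 23/3.5 = 6.571 rows/in; 10 × 6.571 = 65.71 → 66 rows.

Cast on 41 stitches and work 66 rows.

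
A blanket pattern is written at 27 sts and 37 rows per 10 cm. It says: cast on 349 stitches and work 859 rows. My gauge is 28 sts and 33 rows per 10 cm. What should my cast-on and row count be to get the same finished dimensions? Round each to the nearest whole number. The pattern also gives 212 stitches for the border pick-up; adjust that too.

Cast on 362 stitches; work 766 rows; border pick-up 220 stitches.

Stitches: 349 × 28/27 = 361.93 → 362.
Rows: 859 × 33/37 = 766.14 → 766.
border pick-up: 212 × 28/27 = 219.85 → 220.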